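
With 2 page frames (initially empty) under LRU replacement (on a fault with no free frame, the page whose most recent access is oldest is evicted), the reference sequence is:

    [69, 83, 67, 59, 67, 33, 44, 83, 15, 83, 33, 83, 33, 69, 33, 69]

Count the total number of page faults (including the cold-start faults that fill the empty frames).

69 -> miss, frames {69}
83 -> miss, frames {69,83}
67 -> miss, evict 69, frames {83,67}
59 -> miss, evict 83, frames {67,59}
67 -> hit
33 -> miss, evict 59, frames {67,33}
44 -> miss, evict 67, frames {33,44}
83 -> miss, evict 33, frames {44,83}
15 -> miss, evict 44, frames {83,15}
83 -> hit
33 -> miss, evict 15, frames {83,33}
83 -> hit
33 -> hit
69 -> miss, evict 83, frames {33,69}
33 -> hit
69 -> hit
Page faults: 10.

10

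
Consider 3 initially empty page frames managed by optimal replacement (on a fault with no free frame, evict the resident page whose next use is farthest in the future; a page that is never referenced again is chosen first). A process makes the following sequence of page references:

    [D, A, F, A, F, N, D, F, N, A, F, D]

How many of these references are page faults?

D -> miss, frames (D)
A -> miss, frames (D A)
F -> miss, frames (D A F)
A -> hit
F -> hit
N -> miss, evict A, frames (D F N)
D -> hit
F -> hit
N -> hit
A -> miss, evict N, frames (D F A)
F -> hit
D -> hit
Page faults: 5.

5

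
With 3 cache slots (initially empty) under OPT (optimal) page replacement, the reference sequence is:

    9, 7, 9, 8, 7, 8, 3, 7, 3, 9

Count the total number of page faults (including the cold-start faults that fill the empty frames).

9 -> fault, frames (9)
7 -> fault, frames (9 7)
9 -> hit
8 -> fault, frames (9 7 8)
7 -> hit
8 -> hit
3 -> fault, evict 8, frames (9 7 3)
7 -> hit
3 -> hit
9 -> hit
Page faults: 4.

4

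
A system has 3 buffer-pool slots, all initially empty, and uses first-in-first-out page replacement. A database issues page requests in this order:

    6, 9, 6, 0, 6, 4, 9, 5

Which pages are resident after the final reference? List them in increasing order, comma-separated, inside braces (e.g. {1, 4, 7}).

6 -> fault, frames (6)
9 -> fault, frames (6 9)
6 -> hit
0 -> fault, frames (6 9 0)
6 -> hit
4 -> fault, evict 6, frames (9 0 4)
9 -> hit
5 -> fault, evict 9, frames (0 4 5)

{0, 4, 5}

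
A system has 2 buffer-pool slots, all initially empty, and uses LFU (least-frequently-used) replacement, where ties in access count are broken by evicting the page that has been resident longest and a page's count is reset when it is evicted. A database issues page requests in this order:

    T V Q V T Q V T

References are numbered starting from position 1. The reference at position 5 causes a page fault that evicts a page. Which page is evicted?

Q

pos 1: T: miss, frames [T]
pos 2: V: miss, frames [T, V]
pos 3: Q: miss, evict T, frames [V, Q]
pos 4: V: hit
pos 5: T: miss, evict Q, frames [V, T]
At position 5, page Q is evicted.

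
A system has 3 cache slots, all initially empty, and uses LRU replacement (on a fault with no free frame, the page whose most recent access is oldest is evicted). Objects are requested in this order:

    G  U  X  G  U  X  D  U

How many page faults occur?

4

G: fault, frames (G)
U: fault, frames (G U)
X: fault, frames (G U X)
G: hit
U: hit
X: hit
D: fault, evict G, frames (U X D)
U: hit
Page faults: 4.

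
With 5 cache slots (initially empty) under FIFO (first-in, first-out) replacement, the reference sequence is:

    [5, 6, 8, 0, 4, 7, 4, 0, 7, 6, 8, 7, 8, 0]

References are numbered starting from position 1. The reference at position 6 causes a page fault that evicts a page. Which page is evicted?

5

pos 1: 5 -> fault, frames [5]
pos 2: 6 -> fault, frames [5, 6]
pos 3: 8 -> fault, frames [5, 6, 8]
pos 4: 0 -> fault, frames [5, 6, 8, 0]
pos 5: 4 -> fault, frames [5, 6, 8, 0, 4]
pos 6: 7 -> fault, evict 5, frames [6, 8, 0, 4, 7]
At position 6, page 5 is evicted.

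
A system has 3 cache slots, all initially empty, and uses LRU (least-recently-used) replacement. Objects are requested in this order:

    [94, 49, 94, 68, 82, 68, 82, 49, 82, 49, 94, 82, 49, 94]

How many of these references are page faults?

6

94 -> miss, frames {94}
49 -> miss, frames {94,49}
94 -> hit
68 -> miss, frames {49,94,68}
82 -> miss, evict 49, frames {94,68,82}
68 -> hit
82 -> hit
49 -> miss, evict 94, frames {68,82,49}
82 -> hit
49 -> hit
94 -> miss, evict 68, frames {82,49,94}
82 -> hit
49 -> hit
94 -> hit
Page faults: 6.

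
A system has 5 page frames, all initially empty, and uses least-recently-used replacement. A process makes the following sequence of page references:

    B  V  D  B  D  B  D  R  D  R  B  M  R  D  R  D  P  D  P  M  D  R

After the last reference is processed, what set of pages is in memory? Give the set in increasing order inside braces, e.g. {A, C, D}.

{B, D, M, P, R}

B: fault, frames (B)
V: fault, frames (B V)
D: fault, frames (B V D)
B: hit
D: hit
B: hit
D: hit
R: fault, frames (V B D R)
D: hit
R: hit
B: hit
M: fault, frames (V D R B M)
R: hit
D: hit
R: hit
D: hit
P: fault, evict V, frames (B M R D P)
D: hit
P: hit
M: hit
D: hit
R: hit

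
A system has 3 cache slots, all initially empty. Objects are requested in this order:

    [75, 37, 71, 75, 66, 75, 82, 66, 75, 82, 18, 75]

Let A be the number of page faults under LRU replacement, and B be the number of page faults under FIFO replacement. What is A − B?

-1

Under LRU: F F F . F . F . . . F . → 6 faults.
Under FIFO: F F F . F F F . . . F . → 7 faults.
A − B = 6 − 7 = -1.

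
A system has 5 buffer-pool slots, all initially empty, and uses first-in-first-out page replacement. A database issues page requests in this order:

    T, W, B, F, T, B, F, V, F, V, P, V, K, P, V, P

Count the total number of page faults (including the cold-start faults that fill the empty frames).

T: miss, frames (T)
W: miss, frames (T W)
B: miss, frames (T W B)
F: miss, frames (T W B F)
T: hit
B: hit
F: hit
V: miss, frames (T W B F V)
F: hit
V: hit
P: miss, evict T, frames (W B F V P)
V: hit
K: miss, evict W, frames (B F V P K)
P: hit
V: hit
P: hit
Page faults: 7.

7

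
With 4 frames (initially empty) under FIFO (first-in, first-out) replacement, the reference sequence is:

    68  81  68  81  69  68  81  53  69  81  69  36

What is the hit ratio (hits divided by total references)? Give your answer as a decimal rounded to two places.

68: fault, frames (68)
81: fault, frames (68 81)
68: hit
81: hit
69: fault, frames (68 81 69)
68: hit
81: hit
53: fault, frames (68 81 69 53)
69: hit
81: hit
69: hit
36: fault, evict 68, frames (81 69 53 36)
Hits: 7 of 12 references → 7/12 = 0.5833.

0.58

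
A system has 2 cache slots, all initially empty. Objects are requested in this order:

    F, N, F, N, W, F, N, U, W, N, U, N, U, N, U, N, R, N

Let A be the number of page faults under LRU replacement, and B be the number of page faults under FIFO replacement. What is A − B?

-1

Under LRU: F F . . F F F F F F F . . . . . F . → 10 faults.
Under FIFO: F F . . F F F F F F F . . . . . F F → 11 faults.
A − B = 10 − 11 = -1.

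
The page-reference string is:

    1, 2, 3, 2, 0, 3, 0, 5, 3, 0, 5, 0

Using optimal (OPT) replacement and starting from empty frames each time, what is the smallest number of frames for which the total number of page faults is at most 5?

3

f=1: 12 faults
f=2: 6 faults
f=3: 5 faults
f=4: 5 faults
f=5: 5 faults
Smallest f with faults ≤ 5 is 3.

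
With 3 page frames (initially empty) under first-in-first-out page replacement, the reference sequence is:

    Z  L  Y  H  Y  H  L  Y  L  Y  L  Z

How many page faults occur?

Z → fault, frames (Z)
L → fault, frames (Z L)
Y → fault, frames (Z L Y)
H → fault, evict Z, frames (L Y H)
Y → hit
H → hit
L → hit
Y → hit
L → hit
Y → hit
L → hit
Z → fault, evict L, frames (Y H Z)
Page faults: 5.

5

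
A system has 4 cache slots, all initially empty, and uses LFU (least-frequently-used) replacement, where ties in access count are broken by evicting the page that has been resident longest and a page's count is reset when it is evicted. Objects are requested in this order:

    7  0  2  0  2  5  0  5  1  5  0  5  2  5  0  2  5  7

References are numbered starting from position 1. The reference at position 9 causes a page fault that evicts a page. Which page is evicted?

pos 1: 7: fault, frames {7}
pos 2: 0: fault, frames {7,0}
pos 3: 2: fault, frames {7,0,2}
pos 4: 0: hit
pos 5: 2: hit
pos 6: 5: fault, frames {7,0,2,5}
pos 7: 0: hit
pos 8: 5: hit
pos 9: 1: fault, evict 7, frames {0,2,5,1}
At position 9, page 7 is evicted.

7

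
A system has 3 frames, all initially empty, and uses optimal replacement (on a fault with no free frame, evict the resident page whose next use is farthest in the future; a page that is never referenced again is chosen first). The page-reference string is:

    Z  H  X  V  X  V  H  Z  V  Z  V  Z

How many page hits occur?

7

Z -> miss, frames [Z]
H -> miss, frames [Z, H]
X -> miss, frames [Z, H, X]
V -> miss, evict Z, frames [H, X, V]
X -> hit
V -> hit
H -> hit
Z -> miss, evict X, frames [H, V, Z]
V -> hit
Z -> hit
V -> hit
Z -> hit
Hits: 7.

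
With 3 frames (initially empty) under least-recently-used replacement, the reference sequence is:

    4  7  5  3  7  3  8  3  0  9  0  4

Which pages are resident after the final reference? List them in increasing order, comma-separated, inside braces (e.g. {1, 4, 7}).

{0, 4, 9}

4 → fault, frames [4]
7 → fault, frames [4, 7]
5 → fault, frames [4, 7, 5]
3 → fault, evict 4, frames [7, 5, 3]
7 → hit
3 → hit
8 → fault, evict 5, frames [7, 3, 8]
3 → hit
0 → fault, evict 7, frames [8, 3, 0]
9 → fault, evict 8, frames [3, 0, 9]
0 → hit
4 → fault, evict 3, frames [9, 0, 4]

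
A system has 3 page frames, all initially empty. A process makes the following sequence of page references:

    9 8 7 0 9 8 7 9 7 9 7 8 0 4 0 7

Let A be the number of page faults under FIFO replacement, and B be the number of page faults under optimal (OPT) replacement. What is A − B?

Under FIFO: F F F F F F F . . . . . F F . . → 9 faults.
Under OPT: F F F F . . F . . . . . F F . . → 7 faults.
A − B = 9 − 7 = 2.

2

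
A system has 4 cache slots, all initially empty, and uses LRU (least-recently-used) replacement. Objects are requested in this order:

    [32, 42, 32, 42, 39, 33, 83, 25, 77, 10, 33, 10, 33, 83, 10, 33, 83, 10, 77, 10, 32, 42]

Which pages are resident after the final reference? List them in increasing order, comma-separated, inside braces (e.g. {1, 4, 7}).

{10, 32, 42, 77}

32: miss, frames [32]
42: miss, frames [32, 42]
32: hit
42: hit
39: miss, frames [32, 42, 39]
33: miss, frames [32, 42, 39, 33]
83: miss, evict 32, frames [42, 39, 33, 83]
25: miss, evict 42, frames [39, 33, 83, 25]
77: miss, evict 39, frames [33, 83, 25, 77]
10: miss, evict 33, frames [83, 25, 77, 10]
33: miss, evict 83, frames [25, 77, 10, 33]
10: hit
33: hit
83: miss, evict 25, frames [77, 10, 33, 83]
10: hit
33: hit
83: hit
10: hit
77: hit
10: hit
32: miss, evict 33, frames [83, 77, 10, 32]
42: miss, evict 83, frames [77, 10, 32, 42]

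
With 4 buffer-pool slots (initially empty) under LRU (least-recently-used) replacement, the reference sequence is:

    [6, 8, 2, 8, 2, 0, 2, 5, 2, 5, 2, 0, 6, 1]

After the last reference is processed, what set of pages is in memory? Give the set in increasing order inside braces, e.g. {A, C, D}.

{0, 1, 2, 6}

6 -> fault, frames [6]
8 -> fault, frames [6, 8]
2 -> fault, frames [6, 8, 2]
8 -> hit
2 -> hit
0 -> fault, frames [6, 8, 2, 0]
2 -> hit
5 -> fault, evict 6, frames [8, 0, 2, 5]
2 -> hit
5 -> hit
2 -> hit
0 -> hit
6 -> fault, evict 8, frames [5, 2, 0, 6]
1 -> fault, evict 5, frames [2, 0, 6, 1]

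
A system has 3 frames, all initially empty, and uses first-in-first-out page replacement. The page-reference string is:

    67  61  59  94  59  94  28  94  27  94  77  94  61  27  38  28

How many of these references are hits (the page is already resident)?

4

67 → fault, frames [67]
61 → fault, frames [67, 61]
59 → fault, frames [67, 61, 59]
94 → fault, evict 67, frames [61, 59, 94]
59 → hit
94 → hit
28 → fault, evict 61, frames [59, 94, 28]
94 → hit
27 → fault, evict 59, frames [94, 28, 27]
94 → hit
77 → fault, evict 94, frames [28, 27, 77]
94 → fault, evict 28, frames [27, 77, 94]
61 → fault, evict 27, frames [77, 94, 61]
27 → fault, evict 77, frames [94, 61, 27]
38 → fault, evict 94, frames [61, 27, 38]
28 → fault, evict 61, frames [27, 38, 28]
Hits: 4.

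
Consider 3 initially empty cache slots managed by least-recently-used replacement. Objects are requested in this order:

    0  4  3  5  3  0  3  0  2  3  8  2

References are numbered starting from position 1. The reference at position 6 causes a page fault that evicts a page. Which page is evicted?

pos 1: 0: miss, frames [0]
pos 2: 4: miss, frames [0, 4]
pos 3: 3: miss, frames [0, 4, 3]
pos 4: 5: miss, evict 0, frames [4, 3, 5]
pos 5: 3: hit
pos 6: 0: miss, evict 4, frames [5, 3, 0]
At position 6, page 4 is evicted.

4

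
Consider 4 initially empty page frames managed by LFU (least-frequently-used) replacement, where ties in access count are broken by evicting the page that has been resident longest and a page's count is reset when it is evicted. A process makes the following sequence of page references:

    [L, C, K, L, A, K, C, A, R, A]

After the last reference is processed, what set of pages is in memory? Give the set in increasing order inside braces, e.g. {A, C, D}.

{A, C, K, R}

L → fault, frames [L]
C → fault, frames [L, C]
K → fault, frames [L, C, K]
L → hit
A → fault, frames [L, C, K, A]
K → hit
C → hit
A → hit
R → fault, evict L, frames [C, K, A, R]
A → hit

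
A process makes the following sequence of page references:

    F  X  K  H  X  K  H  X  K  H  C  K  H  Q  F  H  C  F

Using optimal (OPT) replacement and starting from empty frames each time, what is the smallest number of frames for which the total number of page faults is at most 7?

3

f=1: 18 faults
f=2: 12 faults
f=3: 7 faults
f=4: 6 faults
f=5: 6 faults
f=6: 6 faults
Smallest f with faults ≤ 7 is 3.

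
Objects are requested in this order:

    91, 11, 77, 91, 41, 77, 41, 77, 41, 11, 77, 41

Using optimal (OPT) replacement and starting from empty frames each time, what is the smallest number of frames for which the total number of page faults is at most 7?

2

f=1: 12 faults
f=2: 6 faults
f=3: 4 faults
f=4: 4 faults
Smallest f with faults ≤ 7 is 2.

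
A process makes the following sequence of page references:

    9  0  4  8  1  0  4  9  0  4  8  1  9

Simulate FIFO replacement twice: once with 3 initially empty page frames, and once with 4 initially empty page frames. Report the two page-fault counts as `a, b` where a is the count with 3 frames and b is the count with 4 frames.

10, 11

3 frames: F F F F F F F F . . F F . → 10 faults.
4 frames: F F F F F . . F F F F F F → 11 faults.
11 > 10: adding a frame increased faults — Belady's anomaly.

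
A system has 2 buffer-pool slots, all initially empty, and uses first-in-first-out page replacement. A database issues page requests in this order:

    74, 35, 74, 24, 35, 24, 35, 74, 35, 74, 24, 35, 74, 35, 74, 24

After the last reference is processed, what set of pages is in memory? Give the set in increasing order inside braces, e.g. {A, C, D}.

{24, 35}

74 → fault, frames [74]
35 → fault, frames [74, 35]
74 → hit
24 → fault, evict 74, frames [35, 24]
35 → hit
24 → hit
35 → hit
74 → fault, evict 35, frames [24, 74]
35 → fault, evict 24, frames [74, 35]
74 → hit
24 → fault, evict 74, frames [35, 24]
35 → hit
74 → fault, evict 35, frames [24, 74]
35 → fault, evict 24, frames [74, 35]
74 → hit
24 → fault, evict 74, frames [35, 24]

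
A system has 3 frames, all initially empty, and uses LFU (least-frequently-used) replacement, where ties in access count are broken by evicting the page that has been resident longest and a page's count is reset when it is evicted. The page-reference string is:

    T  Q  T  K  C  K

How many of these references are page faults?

T: miss, frames [T]
Q: miss, frames [T, Q]
T: hit
K: miss, frames [T, Q, K]
C: miss, evict Q, frames [T, K, C]
K: hit
Page faults: 4.

4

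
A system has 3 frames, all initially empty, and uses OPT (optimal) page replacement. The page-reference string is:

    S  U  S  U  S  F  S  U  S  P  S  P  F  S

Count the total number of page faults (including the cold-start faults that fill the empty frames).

4

S: fault, frames (S)
U: fault, frames (S U)
S: hit
U: hit
S: hit
F: fault, frames (S U F)
S: hit
U: hit
S: hit
P: fault, evict U, frames (S F P)
S: hit
P: hit
F: hit
S: hit
Page faults: 4.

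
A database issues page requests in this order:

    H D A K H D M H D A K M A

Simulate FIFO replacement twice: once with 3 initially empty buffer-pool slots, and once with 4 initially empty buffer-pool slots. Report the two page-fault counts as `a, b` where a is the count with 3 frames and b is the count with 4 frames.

3 frames: F F F F F F F . . F F . . → 9 faults.
4 frames: F F F F . . F F F F F F . → 10 faults.
10 > 9: adding a frame increased faults — Belady's anomaly.

9, 10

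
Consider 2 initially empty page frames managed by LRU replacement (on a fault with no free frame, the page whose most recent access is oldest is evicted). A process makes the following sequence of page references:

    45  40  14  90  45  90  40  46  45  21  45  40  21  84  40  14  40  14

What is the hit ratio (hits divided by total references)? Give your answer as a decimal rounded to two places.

0.22

45: miss, frames (45)
40: miss, frames (45 40)
14: miss, evict 45, frames (40 14)
90: miss, evict 40, frames (14 90)
45: miss, evict 14, frames (90 45)
90: hit
40: miss, evict 45, frames (90 40)
46: miss, evict 90, frames (40 46)
45: miss, evict 40, frames (46 45)
21: miss, evict 46, frames (45 21)
45: hit
40: miss, evict 21, frames (45 40)
21: miss, evict 45, frames (40 21)
84: miss, evict 40, frames (21 84)
40: miss, evict 21, frames (84 40)
14: miss, evict 84, frames (40 14)
40: hit
14: hit
Hits: 4 of 18 references → 4/18 = 0.2222.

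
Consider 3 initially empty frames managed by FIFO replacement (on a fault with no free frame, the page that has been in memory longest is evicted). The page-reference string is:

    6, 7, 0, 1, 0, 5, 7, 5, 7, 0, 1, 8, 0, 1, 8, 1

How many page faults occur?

9

6 → fault, frames [6]
7 → fault, frames [6, 7]
0 → fault, frames [6, 7, 0]
1 → fault, evict 6, frames [7, 0, 1]
0 → hit
5 → fault, evict 7, frames [0, 1, 5]
7 → fault, evict 0, frames [1, 5, 7]
5 → hit
7 → hit
0 → fault, evict 1, frames [5, 7, 0]
1 → fault, evict 5, frames [7, 0, 1]
8 → fault, evict 7, frames [0, 1, 8]
0 → hit
1 → hit
8 → hit
1 → hit
Page faults: 9.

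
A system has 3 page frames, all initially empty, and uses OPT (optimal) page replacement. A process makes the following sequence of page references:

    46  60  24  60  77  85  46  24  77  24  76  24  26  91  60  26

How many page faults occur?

10

46 -> miss, frames [46]
60 -> miss, frames [46, 60]
24 -> miss, frames [46, 60, 24]
60 -> hit
77 -> miss, evict 60, frames [46, 24, 77]
85 -> miss, evict 77, frames [46, 24, 85]
46 -> hit
24 -> hit
77 -> miss, evict 85, frames [46, 24, 77]
24 -> hit
76 -> miss, evict 77, frames [46, 24, 76]
24 -> hit
26 -> miss, evict 76, frames [46, 24, 26]
91 -> miss, evict 24, frames [46, 26, 91]
60 -> miss, evict 91, frames [46, 26, 60]
26 -> hit
Page faults: 10.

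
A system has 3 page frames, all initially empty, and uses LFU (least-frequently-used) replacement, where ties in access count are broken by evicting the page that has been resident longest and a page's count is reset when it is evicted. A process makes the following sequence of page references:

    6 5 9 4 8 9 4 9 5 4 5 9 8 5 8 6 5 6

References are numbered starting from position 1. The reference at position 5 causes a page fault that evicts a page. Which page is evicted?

5

pos 1: 6: miss, frames [6]
pos 2: 5: miss, frames [6, 5]
pos 3: 9: miss, frames [6, 5, 9]
pos 4: 4: miss, evict 6, frames [5, 9, 4]
pos 5: 8: miss, evict 5, frames [9, 4, 8]
At position 5, page 5 is evicted.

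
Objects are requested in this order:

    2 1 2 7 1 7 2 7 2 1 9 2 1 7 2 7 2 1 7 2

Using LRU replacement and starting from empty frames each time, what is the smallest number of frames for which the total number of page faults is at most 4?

4

f=1: 20 faults
f=2: 14 faults
f=3: 5 faults
f=4: 4 faults
Smallest f with faults ≤ 4 is 4.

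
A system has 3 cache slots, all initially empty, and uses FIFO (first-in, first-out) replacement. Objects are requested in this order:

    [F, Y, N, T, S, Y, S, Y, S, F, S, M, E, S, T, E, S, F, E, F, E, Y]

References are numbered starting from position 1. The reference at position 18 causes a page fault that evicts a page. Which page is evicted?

pos 1: F → miss, frames (F)
pos 2: Y → miss, frames (F Y)
pos 3: N → miss, frames (F Y N)
pos 4: T → miss, evict F, frames (Y N T)
pos 5: S → miss, evict Y, frames (N T S)
pos 6: Y → miss, evict N, frames (T S Y)
pos 7: S → hit
pos 8: Y → hit
pos 9: S → hit
pos 10: F → miss, evict T, frames (S Y F)
pos 11: S → hit
pos 12: M → miss, evict S, frames (Y F M)
pos 13: E → miss, evict Y, frames (F M E)
pos 14: S → miss, evict F, frames (M E S)
pos 15: T → miss, evict M, frames (E S T)
pos 16: E → hit
pos 17: S → hit
pos 18: F → miss, evict E, frames (S T F)
At position 18, page E is evicted.

E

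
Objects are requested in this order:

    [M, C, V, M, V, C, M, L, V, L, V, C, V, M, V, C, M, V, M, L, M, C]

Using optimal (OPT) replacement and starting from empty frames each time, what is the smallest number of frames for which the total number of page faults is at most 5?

4

f=1: 22 faults
f=2: 12 faults
f=3: 6 faults
f=4: 4 faults
Smallest f with faults ≤ 5 is 4.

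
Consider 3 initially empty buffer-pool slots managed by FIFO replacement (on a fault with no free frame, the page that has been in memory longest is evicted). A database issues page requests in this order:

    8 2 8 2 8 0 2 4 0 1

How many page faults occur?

5

8 -> miss, frames {8}
2 -> miss, frames {8,2}
8 -> hit
2 -> hit
8 -> hit
0 -> miss, frames {8,2,0}
2 -> hit
4 -> miss, evict 8, frames {2,0,4}
0 -> hit
1 -> miss, evict 2, frames {0,4,1}
Page faults: 5.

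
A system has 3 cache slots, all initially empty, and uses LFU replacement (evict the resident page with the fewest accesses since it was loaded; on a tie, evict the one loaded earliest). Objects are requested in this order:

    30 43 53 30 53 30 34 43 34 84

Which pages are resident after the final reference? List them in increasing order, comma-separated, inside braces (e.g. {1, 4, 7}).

30 → miss, frames [30]
43 → miss, frames [30, 43]
53 → miss, frames [30, 43, 53]
30 → hit
53 → hit
30 → hit
34 → miss, evict 43, frames [30, 53, 34]
43 → miss, evict 34, frames [30, 53, 43]
34 → miss, evict 43, frames [30, 53, 34]
84 → miss, evict 34, frames [30, 53, 84]

{30, 53, 84}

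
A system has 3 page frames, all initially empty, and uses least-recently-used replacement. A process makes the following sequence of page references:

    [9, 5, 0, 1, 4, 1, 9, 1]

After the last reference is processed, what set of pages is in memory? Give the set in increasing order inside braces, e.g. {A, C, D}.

{1, 4, 9}

9 → fault, frames [9]
5 → fault, frames [9, 5]
0 → fault, frames [9, 5, 0]
1 → fault, evict 9, frames [5, 0, 1]
4 → fault, evict 5, frames [0, 1, 4]
1 → hit
9 → fault, evict 0, frames [4, 1, 9]
1 → hit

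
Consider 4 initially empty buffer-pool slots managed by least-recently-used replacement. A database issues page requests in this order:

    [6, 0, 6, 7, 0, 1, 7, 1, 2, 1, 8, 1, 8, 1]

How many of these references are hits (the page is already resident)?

8

6 → miss, frames (6)
0 → miss, frames (6 0)
6 → hit
7 → miss, frames (0 6 7)
0 → hit
1 → miss, frames (6 7 0 1)
7 → hit
1 → hit
2 → miss, evict 6, frames (0 7 1 2)
1 → hit
8 → miss, evict 0, frames (7 2 1 8)
1 → hit
8 → hit
1 → hit
Hits: 8.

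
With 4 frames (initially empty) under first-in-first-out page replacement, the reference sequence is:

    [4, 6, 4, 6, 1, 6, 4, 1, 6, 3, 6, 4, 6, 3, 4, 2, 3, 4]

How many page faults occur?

4: fault, frames (4)
6: fault, frames (4 6)
4: hit
6: hit
1: fault, frames (4 6 1)
6: hit
4: hit
1: hit
6: hit
3: fault, frames (4 6 1 3)
6: hit
4: hit
6: hit
3: hit
4: hit
2: fault, evict 4, frames (6 1 3 2)
3: hit
4: fault, evict 6, frames (1 3 2 4)
Page faults: 6.

6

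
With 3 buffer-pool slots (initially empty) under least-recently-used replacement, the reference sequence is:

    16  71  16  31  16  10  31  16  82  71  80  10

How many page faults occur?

16 -> miss, frames [16]
71 -> miss, frames [16, 71]
16 -> hit
31 -> miss, frames [71, 16, 31]
16 -> hit
10 -> miss, evict 71, frames [31, 16, 10]
31 -> hit
16 -> hit
82 -> miss, evict 10, frames [31, 16, 82]
71 -> miss, evict 31, frames [16, 82, 71]
80 -> miss, evict 16, frames [82, 71, 80]
10 -> miss, evict 82, frames [71, 80, 10]
Page faults: 8.

8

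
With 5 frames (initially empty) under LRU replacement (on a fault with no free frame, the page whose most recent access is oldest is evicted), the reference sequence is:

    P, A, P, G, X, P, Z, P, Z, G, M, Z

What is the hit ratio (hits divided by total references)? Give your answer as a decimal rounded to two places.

P: miss, frames (P)
A: miss, frames (P A)
P: hit
G: miss, frames (A P G)
X: miss, frames (A P G X)
P: hit
Z: miss, frames (A G X P Z)
P: hit
Z: hit
G: hit
M: miss, evict A, frames (X P Z G M)
Z: hit
Hits: 6 of 12 references → 6/12 = 0.5000.

0.50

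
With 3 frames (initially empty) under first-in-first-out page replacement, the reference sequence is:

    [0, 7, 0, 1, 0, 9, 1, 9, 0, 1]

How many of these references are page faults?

0 → miss, frames {0}
7 → miss, frames {0,7}
0 → hit
1 → miss, frames {0,7,1}
0 → hit
9 → miss, evict 0, frames {7,1,9}
1 → hit
9 → hit
0 → miss, evict 7, frames {1,9,0}
1 → hit
Page faults: 5.

5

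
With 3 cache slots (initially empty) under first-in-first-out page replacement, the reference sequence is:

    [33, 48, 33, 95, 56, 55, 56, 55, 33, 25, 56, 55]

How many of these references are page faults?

33 -> miss, frames {33}
48 -> miss, frames {33,48}
33 -> hit
95 -> miss, frames {33,48,95}
56 -> miss, evict 33, frames {48,95,56}
55 -> miss, evict 48, frames {95,56,55}
56 -> hit
55 -> hit
33 -> miss, evict 95, frames {56,55,33}
25 -> miss, evict 56, frames {55,33,25}
56 -> miss, evict 55, frames {33,25,56}
55 -> miss, evict 33, frames {25,56,55}
Page faults: 9.

9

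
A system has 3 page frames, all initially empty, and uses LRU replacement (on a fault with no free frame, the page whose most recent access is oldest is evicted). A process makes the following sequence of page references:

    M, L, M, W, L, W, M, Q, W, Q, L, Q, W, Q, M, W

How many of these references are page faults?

M -> miss, frames [M]
L -> miss, frames [M, L]
M -> hit
W -> miss, frames [L, M, W]
L -> hit
W -> hit
M -> hit
Q -> miss, evict L, frames [W, M, Q]
W -> hit
Q -> hit
L -> miss, evict M, frames [W, Q, L]
Q -> hit
W -> hit
Q -> hit
M -> miss, evict L, frames [W, Q, M]
W -> hit
Page faults: 6.

6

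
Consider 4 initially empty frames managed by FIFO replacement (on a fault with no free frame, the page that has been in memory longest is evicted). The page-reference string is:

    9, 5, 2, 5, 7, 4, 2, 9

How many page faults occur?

6

9 → fault, frames [9]
5 → fault, frames [9, 5]
2 → fault, frames [9, 5, 2]
5 → hit
7 → fault, frames [9, 5, 2, 7]
4 → fault, evict 9, frames [5, 2, 7, 4]
2 → hit
9 → fault, evict 5, frames [2, 7, 4, 9]
Page faults: 6.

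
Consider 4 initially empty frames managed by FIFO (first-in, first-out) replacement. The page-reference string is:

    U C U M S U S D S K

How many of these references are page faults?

6

U -> fault, frames (U)
C -> fault, frames (U C)
U -> hit
M -> fault, frames (U C M)
S -> fault, frames (U C M S)
U -> hit
S -> hit
D -> fault, evict U, frames (C M S D)
S -> hit
K -> fault, evict C, frames (M S D K)
Page faults: 6.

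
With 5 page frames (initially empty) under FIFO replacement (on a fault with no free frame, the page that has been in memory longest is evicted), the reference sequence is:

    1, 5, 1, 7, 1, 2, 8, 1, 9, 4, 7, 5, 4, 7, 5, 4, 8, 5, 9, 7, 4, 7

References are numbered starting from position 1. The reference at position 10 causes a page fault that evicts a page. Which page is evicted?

pos 1: 1: fault, frames {1}
pos 2: 5: fault, frames {1,5}
pos 3: 1: hit
pos 4: 7: fault, frames {1,5,7}
pos 5: 1: hit
pos 6: 2: fault, frames {1,5,7,2}
pos 7: 8: fault, frames {1,5,7,2,8}
pos 8: 1: hit
pos 9: 9: fault, evict 1, frames {5,7,2,8,9}
pos 10: 4: fault, evict 5, frames {7,2,8,9,4}
At position 10, page 5 is evicted.

5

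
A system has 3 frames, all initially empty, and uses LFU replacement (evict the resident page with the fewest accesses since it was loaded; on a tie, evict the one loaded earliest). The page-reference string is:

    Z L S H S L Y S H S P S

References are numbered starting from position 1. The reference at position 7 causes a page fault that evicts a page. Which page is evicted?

pos 1: Z -> fault, frames (Z)
pos 2: L -> fault, frames (Z L)
pos 3: S -> fault, frames (Z L S)
pos 4: H -> fault, evict Z, frames (L S H)
pos 5: S -> hit
pos 6: L -> hit
pos 7: Y -> fault, evict H, frames (L S Y)
At position 7, page H is evicted.

H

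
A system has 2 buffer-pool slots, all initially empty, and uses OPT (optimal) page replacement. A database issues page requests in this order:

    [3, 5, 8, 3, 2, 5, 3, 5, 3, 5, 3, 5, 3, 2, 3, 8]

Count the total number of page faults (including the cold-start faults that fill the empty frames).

3: fault, frames {3}
5: fault, frames {3,5}
8: fault, evict 5, frames {3,8}
3: hit
2: fault, evict 8, frames {3,2}
5: fault, evict 2, frames {3,5}
3: hit
5: hit
3: hit
5: hit
3: hit
5: hit
3: hit
2: fault, evict 5, frames {3,2}
3: hit
8: fault, evict 2, frames {3,8}
Page faults: 7.

7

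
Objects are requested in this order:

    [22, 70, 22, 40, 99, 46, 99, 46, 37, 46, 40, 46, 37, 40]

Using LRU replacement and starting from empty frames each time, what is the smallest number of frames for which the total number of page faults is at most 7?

f=1: 14 faults
f=2: 9 faults
f=3: 7 faults
f=4: 6 faults
f=5: 6 faults
f=6: 6 faults
Smallest f with faults ≤ 7 is 3.

3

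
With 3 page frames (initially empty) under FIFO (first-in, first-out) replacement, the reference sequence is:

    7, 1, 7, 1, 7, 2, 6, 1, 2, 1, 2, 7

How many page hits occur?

7: fault, frames [7]
1: fault, frames [7, 1]
7: hit
1: hit
7: hit
2: fault, frames [7, 1, 2]
6: fault, evict 7, frames [1, 2, 6]
1: hit
2: hit
1: hit
2: hit
7: fault, evict 1, frames [2, 6, 7]
Hits: 7.

7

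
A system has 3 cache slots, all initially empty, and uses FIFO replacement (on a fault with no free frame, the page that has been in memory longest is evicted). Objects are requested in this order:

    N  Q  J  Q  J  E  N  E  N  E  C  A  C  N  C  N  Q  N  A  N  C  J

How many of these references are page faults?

11

N: fault, frames {N}
Q: fault, frames {N,Q}
J: fault, frames {N,Q,J}
Q: hit
J: hit
E: fault, evict N, frames {Q,J,E}
N: fault, evict Q, frames {J,E,N}
E: hit
N: hit
E: hit
C: fault, evict J, frames {E,N,C}
A: fault, evict E, frames {N,C,A}
C: hit
N: hit
C: hit
N: hit
Q: fault, evict N, frames {C,A,Q}
N: fault, evict C, frames {A,Q,N}
A: hit
N: hit
C: fault, evict A, frames {Q,N,C}
J: fault, evict Q, frames {N,C,J}
Page faults: 11.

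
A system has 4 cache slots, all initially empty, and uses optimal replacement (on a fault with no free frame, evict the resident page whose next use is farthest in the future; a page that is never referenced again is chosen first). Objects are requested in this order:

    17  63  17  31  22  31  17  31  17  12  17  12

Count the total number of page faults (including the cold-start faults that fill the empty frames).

17 -> miss, frames [17]
63 -> miss, frames [17, 63]
17 -> hit
31 -> miss, frames [17, 63, 31]
22 -> miss, frames [17, 63, 31, 22]
31 -> hit
17 -> hit
31 -> hit
17 -> hit
12 -> miss, evict 22, frames [17, 63, 31, 12]
17 -> hit
12 -> hit
Page faults: 5.

5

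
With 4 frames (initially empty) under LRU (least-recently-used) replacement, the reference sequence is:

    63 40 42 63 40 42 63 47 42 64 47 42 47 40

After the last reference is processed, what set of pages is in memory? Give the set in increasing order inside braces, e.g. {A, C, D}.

63 → miss, frames [63]
40 → miss, frames [63, 40]
42 → miss, frames [63, 40, 42]
63 → hit
40 → hit
42 → hit
63 → hit
47 → miss, frames [40, 42, 63, 47]
42 → hit
64 → miss, evict 40, frames [63, 47, 42, 64]
47 → hit
42 → hit
47 → hit
40 → miss, evict 63, frames [64, 42, 47, 40]

{40, 42, 47, 64}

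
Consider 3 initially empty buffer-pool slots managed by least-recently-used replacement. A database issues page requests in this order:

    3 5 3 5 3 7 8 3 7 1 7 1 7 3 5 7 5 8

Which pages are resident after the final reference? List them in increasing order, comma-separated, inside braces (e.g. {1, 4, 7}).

3: miss, frames {3}
5: miss, frames {3,5}
3: hit
5: hit
3: hit
7: miss, frames {5,3,7}
8: miss, evict 5, frames {3,7,8}
3: hit
7: hit
1: miss, evict 8, frames {3,7,1}
7: hit
1: hit
7: hit
3: hit
5: miss, evict 1, frames {7,3,5}
7: hit
5: hit
8: miss, evict 3, frames {7,5,8}

{5, 7, 8}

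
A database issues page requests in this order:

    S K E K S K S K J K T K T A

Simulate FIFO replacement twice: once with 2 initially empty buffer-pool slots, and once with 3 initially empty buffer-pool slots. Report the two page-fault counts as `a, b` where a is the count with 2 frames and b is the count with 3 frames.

2 frames: F F F . F F . . F . F F . F → 9 faults.
3 frames: F F F . . . . . F . F F . F → 7 faults.
7 < 9: adding a frame reduced faults, as is typical.

9, 7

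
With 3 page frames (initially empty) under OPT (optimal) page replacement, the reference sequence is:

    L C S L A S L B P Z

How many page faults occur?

7

L -> miss, frames (L)
C -> miss, frames (L C)
S -> miss, frames (L C S)
L -> hit
A -> miss, evict C, frames (L S A)
S -> hit
L -> hit
B -> miss, evict A, frames (L S B)
P -> miss, evict B, frames (L S P)
Z -> miss, evict P, frames (L S Z)
Page faults: 7.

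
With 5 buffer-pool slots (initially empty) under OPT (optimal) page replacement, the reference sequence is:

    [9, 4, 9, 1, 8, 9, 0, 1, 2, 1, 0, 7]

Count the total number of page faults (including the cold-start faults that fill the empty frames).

7

9 → fault, frames {9}
4 → fault, frames {9,4}
9 → hit
1 → fault, frames {9,4,1}
8 → fault, frames {9,4,1,8}
9 → hit
0 → fault, frames {9,4,1,8,0}
1 → hit
2 → fault, evict 8, frames {9,4,1,0,2}
1 → hit
0 → hit
7 → fault, evict 2, frames {9,4,1,0,7}
Page faults: 7.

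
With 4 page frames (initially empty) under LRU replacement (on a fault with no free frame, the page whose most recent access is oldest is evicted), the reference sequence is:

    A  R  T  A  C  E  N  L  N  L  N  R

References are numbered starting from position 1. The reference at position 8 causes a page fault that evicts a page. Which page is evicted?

A

pos 1: A: miss, frames {A}
pos 2: R: miss, frames {A,R}
pos 3: T: miss, frames {A,R,T}
pos 4: A: hit
pos 5: C: miss, frames {R,T,A,C}
pos 6: E: miss, evict R, frames {T,A,C,E}
pos 7: N: miss, evict T, frames {A,C,E,N}
pos 8: L: miss, evict A, frames {C,E,N,L}
At position 8, page A is evicted.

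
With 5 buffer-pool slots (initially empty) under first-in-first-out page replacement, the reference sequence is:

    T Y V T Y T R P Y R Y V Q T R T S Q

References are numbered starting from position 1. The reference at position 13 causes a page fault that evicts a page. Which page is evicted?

T

pos 1: T → fault, frames (T)
pos 2: Y → fault, frames (T Y)
pos 3: V → fault, frames (T Y V)
pos 4: T → hit
pos 5: Y → hit
pos 6: T → hit
pos 7: R → fault, frames (T Y V R)
pos 8: P → fault, frames (T Y V R P)
pos 9: Y → hit
pos 10: R → hit
pos 11: Y → hit
pos 12: V → hit
pos 13: Q → fault, evict T, frames (Y V R P Q)
At position 13, page T is evicted.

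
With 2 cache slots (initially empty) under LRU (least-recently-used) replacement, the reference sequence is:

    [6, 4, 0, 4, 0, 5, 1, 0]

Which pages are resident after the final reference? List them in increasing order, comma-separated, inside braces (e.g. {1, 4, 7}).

{0, 1}

6: fault, frames [6]
4: fault, frames [6, 4]
0: fault, evict 6, frames [4, 0]
4: hit
0: hit
5: fault, evict 4, frames [0, 5]
1: fault, evict 0, frames [5, 1]
0: fault, evict 5, frames [1, 0]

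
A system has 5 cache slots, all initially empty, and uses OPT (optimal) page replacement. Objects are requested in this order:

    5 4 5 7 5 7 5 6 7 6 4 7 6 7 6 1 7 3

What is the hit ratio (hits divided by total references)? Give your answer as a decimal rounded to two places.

5 -> fault, frames {5}
4 -> fault, frames {5,4}
5 -> hit
7 -> fault, frames {5,4,7}
5 -> hit
7 -> hit
5 -> hit
6 -> fault, frames {5,4,7,6}
7 -> hit
6 -> hit
4 -> hit
7 -> hit
6 -> hit
7 -> hit
6 -> hit
1 -> fault, frames {5,4,7,6,1}
7 -> hit
3 -> fault, evict 1, frames {5,4,7,6,3}
Hits: 12 of 18 references → 12/18 = 0.6667.

0.67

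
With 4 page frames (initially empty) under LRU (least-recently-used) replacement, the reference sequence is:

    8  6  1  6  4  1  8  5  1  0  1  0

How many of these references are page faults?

8: fault, frames [8]
6: fault, frames [8, 6]
1: fault, frames [8, 6, 1]
6: hit
4: fault, frames [8, 1, 6, 4]
1: hit
8: hit
5: fault, evict 6, frames [4, 1, 8, 5]
1: hit
0: fault, evict 4, frames [8, 5, 1, 0]
1: hit
0: hit
Page faults: 6.

6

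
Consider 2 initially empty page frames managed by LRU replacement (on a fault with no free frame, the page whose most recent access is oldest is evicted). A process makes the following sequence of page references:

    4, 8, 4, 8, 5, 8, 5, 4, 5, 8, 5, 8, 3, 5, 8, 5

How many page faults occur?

4: fault, frames (4)
8: fault, frames (4 8)
4: hit
8: hit
5: fault, evict 4, frames (8 5)
8: hit
5: hit
4: fault, evict 8, frames (5 4)
5: hit
8: fault, evict 4, frames (5 8)
5: hit
8: hit
3: fault, evict 5, frames (8 3)
5: fault, evict 8, frames (3 5)
8: fault, evict 3, frames (5 8)
5: hit
Page faults: 8.

8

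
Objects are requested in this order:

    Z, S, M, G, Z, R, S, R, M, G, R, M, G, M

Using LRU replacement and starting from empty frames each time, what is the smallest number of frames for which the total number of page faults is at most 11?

3

f=1: 14 faults
f=2: 12 faults
f=3: 9 faults
f=4: 8 faults
f=5: 5 faults
Smallest f with faults ≤ 11 is 3.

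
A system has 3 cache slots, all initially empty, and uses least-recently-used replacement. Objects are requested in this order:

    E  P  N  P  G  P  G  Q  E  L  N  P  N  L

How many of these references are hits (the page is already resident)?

E → fault, frames {E}
P → fault, frames {E,P}
N → fault, frames {E,P,N}
P → hit
G → fault, evict E, frames {N,P,G}
P → hit
G → hit
Q → fault, evict N, frames {P,G,Q}
E → fault, evict P, frames {G,Q,E}
L → fault, evict G, frames {Q,E,L}
N → fault, evict Q, frames {E,L,N}
P → fault, evict E, frames {L,N,P}
N → hit
L → hit
Hits: 5.

5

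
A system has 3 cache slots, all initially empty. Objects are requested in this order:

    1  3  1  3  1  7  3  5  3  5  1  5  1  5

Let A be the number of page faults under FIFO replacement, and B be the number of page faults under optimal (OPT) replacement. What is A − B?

Under FIFO: F F . . . F . F . . F . . . → 5 faults.
Under OPT: F F . . . F . F . . . . . . → 4 faults.
A − B = 5 − 4 = 1.

1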